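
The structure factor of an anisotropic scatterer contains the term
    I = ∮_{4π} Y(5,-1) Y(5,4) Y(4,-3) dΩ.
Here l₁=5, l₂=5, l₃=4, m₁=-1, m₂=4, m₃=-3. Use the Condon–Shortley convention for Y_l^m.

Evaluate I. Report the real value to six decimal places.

m-sum 0 ✓  L=14 even ✓  0≤4≤10 ✓
Π(2lᵢ+1) = 11×11×9 = 1089
triangle coeff Δ(5,5,4) = 1/3153150
Σ_t [1,5]: t=1:−1/69120 t=2:+1/1728 t=3:−1/576 t=4:+1/1728 t=5:−1/69120 = -7/11520
(3j)²=2/143 [(5 5 4; 0 0 0)], sign=-1
Σ_t [5,6]: t=5:−1/17280 t=6:+1/103680 = -1/20736
(3j)²=10/429 [(5 5 4; -1 4 -3)], sign=+1
⇒ 4πI² = 60/169
I = (-1)√(60/169/(4π)) = -0.16808437

-0.168084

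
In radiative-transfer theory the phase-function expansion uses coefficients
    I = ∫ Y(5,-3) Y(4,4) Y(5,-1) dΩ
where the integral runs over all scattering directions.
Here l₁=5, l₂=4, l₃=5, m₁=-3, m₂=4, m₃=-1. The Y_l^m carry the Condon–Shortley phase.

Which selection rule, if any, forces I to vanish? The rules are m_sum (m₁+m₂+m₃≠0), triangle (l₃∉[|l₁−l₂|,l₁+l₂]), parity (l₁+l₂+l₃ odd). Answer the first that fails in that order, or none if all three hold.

none

azimuthal sum: -3 + 4 − 1 = 0  ✓
1 ≤ 5 ≤ 9 (triangle on l)  ✓
L = 5 + 4 + 5 = 14 (even)  ✓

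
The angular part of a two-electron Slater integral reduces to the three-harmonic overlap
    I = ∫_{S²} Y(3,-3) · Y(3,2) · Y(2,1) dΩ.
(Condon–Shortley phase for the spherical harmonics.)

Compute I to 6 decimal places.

Rules hold: Σm=0, L=8 even, 0≤2≤6.
N = 7·7·5 = 245
Δ = 4!·2!·2!/9! = 1/3780
Racah Σ t=1..3: t=1:−1/24 t=2:+1/4 t=3:−1/24 = 1/6
⇒ 3j(3 3 2; 0 0 0)² = 4/105, sgn +1
Racah Σ t=4..4: t=4:+1/48 = 1/48
⇒ 3j(3 3 2; -3 2 1)² = 5/84, sgn -1
4πI² = N·(3j₀)²·(3jₘ)² = 5/9
I = -1·√(0.555556/4π) = -0.21026104

-0.210261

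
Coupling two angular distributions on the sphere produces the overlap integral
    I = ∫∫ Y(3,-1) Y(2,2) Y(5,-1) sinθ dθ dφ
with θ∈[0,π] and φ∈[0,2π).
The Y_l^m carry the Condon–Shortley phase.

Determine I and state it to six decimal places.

m-sum 0 ✓  L=10 even ✓  1≤5≤5 ✓
Π(2lᵢ+1) = 7×5×11 = 385
triangle coeff Δ(3,2,5) = 1/2310
Σ_t [0,0]: t=0:+1/144 = 1/144
(3j)²=10/231 [(3 2 5; 0 0 0)], sign=-1
Σ_t [0,0]: t=0:+1/1152 = 1/1152
(3j)²=1/154 [(3 2 5; -1 2 -1)], sign=+1
⇒ 4πI² = 25/231
I = (-1)√(25/231/(4π)) = -0.09280237

-0.092802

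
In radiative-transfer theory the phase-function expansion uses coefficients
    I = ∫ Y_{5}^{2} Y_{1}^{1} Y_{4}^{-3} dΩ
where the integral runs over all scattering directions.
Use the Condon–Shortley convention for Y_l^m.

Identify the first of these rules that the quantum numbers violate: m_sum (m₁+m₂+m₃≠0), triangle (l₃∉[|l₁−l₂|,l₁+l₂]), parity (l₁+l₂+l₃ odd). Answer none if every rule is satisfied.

none

Σmᵢ = 0  ✓
l₃∈[|l₁−l₂|,l₁+l₂]=[4,6], have l₃=4  ✓
Σlᵢ = 10 ⇒ even  ✓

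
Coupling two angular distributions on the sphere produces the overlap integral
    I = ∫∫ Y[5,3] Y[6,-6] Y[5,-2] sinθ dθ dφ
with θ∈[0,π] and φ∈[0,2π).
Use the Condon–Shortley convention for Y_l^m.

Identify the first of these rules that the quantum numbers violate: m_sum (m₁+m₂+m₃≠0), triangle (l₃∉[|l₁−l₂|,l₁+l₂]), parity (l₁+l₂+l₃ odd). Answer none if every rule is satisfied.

Σmᵢ = -5  ✗
l₃∈[|l₁−l₂|,l₁+l₂]=[1,11], have l₃=5
Σlᵢ = 16 ⇒ even

m_sum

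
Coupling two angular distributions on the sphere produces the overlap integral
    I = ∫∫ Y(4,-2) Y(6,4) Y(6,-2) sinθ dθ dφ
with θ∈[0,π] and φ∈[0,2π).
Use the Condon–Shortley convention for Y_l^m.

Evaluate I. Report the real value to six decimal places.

Checks pass: Σm=0; 16 even; l₃=6∈[2,10].
(2·4+1)(2·6+1)(2·6+1) = 1521
Δ: 4! 4! 8! / 17! → 1/15315300
sum: t=0:+1/829440 t=1:−1/25920 t=2:+1/9216 t=3:−1/25920 t=4:+1/829440 = 7/207360
3j²(4 6 6; 0 0 0) = Δ·Π!·Σ² = 28/2431  (sign +1)
sum: t=2:+1/3870720 t=3:−1/181440 t=4:+1/138240 = 23/11612160
3j²(4 6 6; -2 4 -2) = Δ·Π!·Σ² = 529/204204  (sign +1)
combine: 4πI² = 1521·28/2431·529/204204 = 1587/34969
take √, sign +1: I = 0.06009550

0.060095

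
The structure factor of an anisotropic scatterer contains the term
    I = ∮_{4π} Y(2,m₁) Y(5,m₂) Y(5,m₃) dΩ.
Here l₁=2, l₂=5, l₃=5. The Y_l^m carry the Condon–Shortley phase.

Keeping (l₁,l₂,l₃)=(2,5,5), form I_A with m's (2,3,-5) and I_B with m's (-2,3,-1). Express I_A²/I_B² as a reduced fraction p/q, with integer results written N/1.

15/56

Shared (l₁,l₂,l₃)=(2,5,5): N and (l;000)² cancel in I_A²/I_B².
A: Δ = 2!·2!·8!/13! = 1/38610; Racah Σ t=0..0: t=0:+1/161280 = 1/161280; ⇒ 3j(2 5 5; 2 3 -5)² = 1/143, sgn +1
B: Δ = 2!·2!·8!/13! = 1/38610; Racah Σ t=2..2: t=2:+1/5760 = 1/5760; ⇒ 3j(2 5 5; -2 3 -1)² = 56/2145, sgn +1
I_A²/I_B² = (1/143)/(56/2145) = 15/56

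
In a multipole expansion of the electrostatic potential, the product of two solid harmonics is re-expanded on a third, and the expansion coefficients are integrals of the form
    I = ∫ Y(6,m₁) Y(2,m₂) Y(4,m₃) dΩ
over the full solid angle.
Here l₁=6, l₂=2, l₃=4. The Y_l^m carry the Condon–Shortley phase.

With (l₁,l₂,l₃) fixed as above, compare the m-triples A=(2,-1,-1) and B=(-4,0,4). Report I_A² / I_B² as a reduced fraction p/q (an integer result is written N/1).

224/45

l's match ⇒ only the (l;m) 3-j factors differ between A and B.
A: triangle coeff Δ(6,2,4) = 1/6435; Σ_t [1,1]: t=1:−1/4320 = -1/4320; (3j)²=224/6435 [(6 2 4; 2 -1 -1)], sign=+1
B: triangle coeff Δ(6,2,4) = 1/6435; Σ_t [2,2]: t=2:+1/161280 = 1/161280; (3j)²=1/143 [(6 2 4; -4 0 4)], sign=+1
I_A²/I_B² = (224/6435)/(1/143) = 224/45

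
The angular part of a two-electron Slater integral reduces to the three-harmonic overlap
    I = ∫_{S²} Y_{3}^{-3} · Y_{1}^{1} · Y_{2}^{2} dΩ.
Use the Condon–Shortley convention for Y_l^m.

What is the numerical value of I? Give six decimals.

-0.319865

m-sum 0 ✓  L=6 even ✓  2≤2≤4 ✓
Π(2lᵢ+1) = 7×3×5 = 105
triangle coeff Δ(3,1,2) = 1/105
Σ_t [1,1]: t=1:−1/4 = -1/4
(3j)²=3/35 [(3 1 2; 0 0 0)], sign=-1
Σ_t [2,2]: t=2:+1/48 = 1/48
(3j)²=1/7 [(3 1 2; -3 1 2)], sign=+1
⇒ 4πI² = 9/7
I = (-1)√(9/7/(4π)) = -0.31986543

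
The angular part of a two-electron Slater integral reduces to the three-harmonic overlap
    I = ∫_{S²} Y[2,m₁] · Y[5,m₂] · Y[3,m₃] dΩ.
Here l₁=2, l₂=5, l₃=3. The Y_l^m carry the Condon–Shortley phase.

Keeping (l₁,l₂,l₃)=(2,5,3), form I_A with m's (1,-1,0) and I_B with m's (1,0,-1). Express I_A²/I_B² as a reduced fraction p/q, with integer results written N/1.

8/5

Shared (l₁,l₂,l₃)=(2,5,3): N and (l;000)² cancel in I_A²/I_B².
A: Δ = 4!·0!·6!/11! = 1/2310; Racah Σ t=1..1: t=1:−1/216 = -1/216; ⇒ 3j(2 5 3; 1 -1 0)² = 8/231, sgn +1
B: Δ = 4!·0!·6!/11! = 1/2310; Racah Σ t=1..1: t=1:−1/288 = -1/288; ⇒ 3j(2 5 3; 1 0 -1)² = 5/231, sgn -1
I_A²/I_B² = (8/231)/(5/231) = 8/5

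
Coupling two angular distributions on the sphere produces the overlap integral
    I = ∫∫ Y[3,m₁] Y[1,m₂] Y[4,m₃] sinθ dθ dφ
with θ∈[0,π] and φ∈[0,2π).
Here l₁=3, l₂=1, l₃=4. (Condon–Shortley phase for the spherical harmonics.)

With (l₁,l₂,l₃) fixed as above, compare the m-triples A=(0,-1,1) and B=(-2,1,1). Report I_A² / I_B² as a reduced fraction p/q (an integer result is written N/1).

10/3

l's match ⇒ only the (l;m) 3-j factors differ between A and B.
A: triangle coeff Δ(3,1,4) = 1/252; Σ_t [0,0]: t=0:+1/72 = 1/72; (3j)²=5/126 [(3 1 4; 0 -1 1)], sign=-1
B: triangle coeff Δ(3,1,4) = 1/252; Σ_t [0,0]: t=0:+1/240 = 1/240; (3j)²=1/84 [(3 1 4; -2 1 1)], sign=-1
I_A²/I_B² = (5/126)/(1/84) = 10/3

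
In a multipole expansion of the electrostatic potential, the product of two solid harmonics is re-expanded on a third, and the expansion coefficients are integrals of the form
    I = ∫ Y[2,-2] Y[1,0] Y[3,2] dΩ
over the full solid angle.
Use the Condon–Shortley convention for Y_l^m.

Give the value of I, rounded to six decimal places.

Rules hold: Σm=0, L=6 even, 1≤3≤3.
N = 5·3·7 = 105
Δ = 0!·4!·2!/7! = 1/105
Racah Σ t=0..0: t=0:+1/4 = 1/4
⇒ 3j(2 1 3; 0 0 0)² = 3/35, sgn -1
Racah Σ t=0..0: t=0:+1/24 = 1/24
⇒ 3j(2 1 3; -2 0 2)² = 1/21, sgn -1
4πI² = N·(3j₀)²·(3jₘ)² = 3/7
I = +1·√(0.428571/4π) = 0.18467439

0.184674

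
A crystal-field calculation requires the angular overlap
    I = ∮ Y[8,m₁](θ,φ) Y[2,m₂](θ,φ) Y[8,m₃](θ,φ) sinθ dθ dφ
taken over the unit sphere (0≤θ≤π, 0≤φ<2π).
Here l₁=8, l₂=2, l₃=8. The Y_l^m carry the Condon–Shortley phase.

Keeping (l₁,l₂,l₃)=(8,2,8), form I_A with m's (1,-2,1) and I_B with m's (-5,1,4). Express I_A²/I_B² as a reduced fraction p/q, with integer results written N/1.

16/13

Same 8,2,8: normalisation and zero-m 3j drop out of the ratio.
A: Δ: 2! 14! 2! / 19! → 1/348840; sum: t=0:+1/101606400 = 1/101606400; 3j²(8 2 8; 1 -2 1) = Δ·Π!·Σ² = 36/1615  (sign -1)
B: Δ: 2! 14! 2! / 19! → 1/348840; sum: t=1:−1/1916006400 t=2:+1/479001600 = 1/638668800; 3j²(8 2 8; -5 1 4) = Δ·Π!·Σ² = 117/6460  (sign +1)
I_A²/I_B² = (36/1615)/(117/6460) = 16/13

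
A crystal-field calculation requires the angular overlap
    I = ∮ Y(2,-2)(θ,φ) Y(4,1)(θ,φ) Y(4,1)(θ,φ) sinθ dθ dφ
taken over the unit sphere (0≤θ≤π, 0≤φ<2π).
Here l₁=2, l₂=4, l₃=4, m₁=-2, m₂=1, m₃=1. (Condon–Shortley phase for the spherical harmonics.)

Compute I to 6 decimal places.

Checks pass: Σm=0; 10 even; l₃=4∈[2,6].
(2·2+1)(2·4+1)(2·4+1) = 405
Δ: 2! 2! 6! / 11! → 1/13860
sum: t=0:+1/192 t=1:−1/36 t=2:+1/192 = -5/288
3j²(2 4 4; 0 0 0) = Δ·Π!·Σ² = 20/693  (sign -1)
sum: t=2:+1/144 = 1/144
3j²(2 4 4; -2 1 1) = Δ·Π!·Σ² = 10/231  (sign -1)
combine: 4πI² = 405·20/693·10/231 = 3000/5929
take √, sign +1: I = 0.20066192

0.200662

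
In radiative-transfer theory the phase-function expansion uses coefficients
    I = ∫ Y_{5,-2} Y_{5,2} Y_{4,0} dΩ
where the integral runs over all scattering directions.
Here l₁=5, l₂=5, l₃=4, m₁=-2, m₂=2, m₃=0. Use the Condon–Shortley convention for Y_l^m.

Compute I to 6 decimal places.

-0.021700

Rules hold: Σm=0, L=14 even, 0≤4≤10.
N = 11·11·9 = 1089
Δ = 6!·4!·4!/15! = 1/3153150
Racah Σ t=1..5: t=1:−1/69120 t=2:+1/1728 t=3:−1/576 t=4:+1/1728 t=5:−1/69120 = -7/11520
⇒ 3j(5 5 4; 0 0 0)² = 2/143, sgn -1
Racah Σ t=3..6: t=3:−1/20736 t=4:+1/1728 t=5:−1/1920 t=6:+1/25920 = 1/20736
⇒ 3j(5 5 4; -2 2 0)² = 1/2574, sgn +1
4πI² = N·(3j₀)²·(3jₘ)² = 1/169
I = -1·√(0.00591716/4π) = -0.02169960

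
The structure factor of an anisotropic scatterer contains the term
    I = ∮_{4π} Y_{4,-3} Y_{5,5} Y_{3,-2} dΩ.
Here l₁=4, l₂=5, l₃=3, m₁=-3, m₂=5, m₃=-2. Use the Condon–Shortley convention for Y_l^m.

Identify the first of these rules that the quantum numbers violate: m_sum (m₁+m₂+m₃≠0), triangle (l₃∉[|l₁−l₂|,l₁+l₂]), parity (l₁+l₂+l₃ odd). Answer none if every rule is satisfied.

Σmᵢ = 0  ✓
l₃∈[|l₁−l₂|,l₁+l₂]=[1,9], have l₃=3  ✓
Σlᵢ = 12 ⇒ even  ✓

none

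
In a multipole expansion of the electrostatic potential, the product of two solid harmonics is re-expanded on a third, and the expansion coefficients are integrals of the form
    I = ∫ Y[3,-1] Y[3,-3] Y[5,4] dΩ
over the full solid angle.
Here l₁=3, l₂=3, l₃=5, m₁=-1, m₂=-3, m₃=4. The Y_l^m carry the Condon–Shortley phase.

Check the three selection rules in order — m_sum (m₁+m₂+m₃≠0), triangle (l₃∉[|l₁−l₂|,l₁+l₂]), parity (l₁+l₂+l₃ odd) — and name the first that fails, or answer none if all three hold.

parity

azimuthal sum: -1 − 3 + 4 = 0  ✓
0 ≤ 5 ≤ 6 (triangle on l)  ✓
L = 3 + 3 + 5 = 11 (odd)  ✗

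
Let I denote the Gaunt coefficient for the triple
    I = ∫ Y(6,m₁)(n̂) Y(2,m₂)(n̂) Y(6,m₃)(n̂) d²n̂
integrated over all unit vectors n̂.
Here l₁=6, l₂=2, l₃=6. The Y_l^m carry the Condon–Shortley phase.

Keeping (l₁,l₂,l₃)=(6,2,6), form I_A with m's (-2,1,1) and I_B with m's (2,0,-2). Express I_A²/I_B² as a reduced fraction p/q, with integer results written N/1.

3/5

l's match ⇒ only the (l;m) 3-j factors differ between A and B.
A: triangle coeff Δ(6,2,6) = 1/90090; Σ_t [1,2]: t=1:−1/60480 t=2:+1/34560 = 1/80640; (3j)²=6/1001 [(6 2 6; -2 1 1)], sign=-1
B: triangle coeff Δ(6,2,6) = 1/90090; Σ_t [0,2]: t=0:+1/69120 t=1:−1/30240 t=2:+1/322560 = -1/64512; (3j)²=10/1001 [(6 2 6; 2 0 -2)], sign=-1
I_A²/I_B² = (6/1001)/(10/1001) = 3/5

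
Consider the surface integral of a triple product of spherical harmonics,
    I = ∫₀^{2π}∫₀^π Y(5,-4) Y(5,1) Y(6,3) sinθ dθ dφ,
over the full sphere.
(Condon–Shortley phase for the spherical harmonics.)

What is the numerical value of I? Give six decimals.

-0.020582

Checks pass: Σm=0; 16 even; l₃=6∈[0,10].
(2·5+1)(2·5+1)(2·6+1) = 1573
Δ: 4! 6! 6! / 17! → 1/28588560
sum: t=0:+1/345600 t=1:−1/13824 t=2:+1/5184 t=3:−1/13824 t=4:+1/345600 = 7/129600
3j²(5 5 6; 0 0 0) = Δ·Π!·Σ² = 80/7293  (sign +1)
sum: t=3:−1/155520 t=4:+1/138240 = 1/1244160
3j²(5 5 6; -4 1 3) = Δ·Π!·Σ² = 3/9724  (sign -1)
combine: 4πI² = 1573·80/7293·3/9724 = 20/3757
take √, sign -1: I = -0.02058209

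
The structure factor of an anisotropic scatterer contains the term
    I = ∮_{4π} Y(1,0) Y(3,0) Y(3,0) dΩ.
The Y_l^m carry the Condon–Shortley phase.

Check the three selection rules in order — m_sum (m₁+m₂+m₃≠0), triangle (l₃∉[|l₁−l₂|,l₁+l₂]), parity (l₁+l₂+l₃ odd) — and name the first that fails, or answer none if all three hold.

parity

azimuthal sum: 0 + 0 + 0 = 0  ✓
2 ≤ 3 ≤ 4 (triangle on l)  ✓
L = 1 + 3 + 3 = 7 (odd)  ✗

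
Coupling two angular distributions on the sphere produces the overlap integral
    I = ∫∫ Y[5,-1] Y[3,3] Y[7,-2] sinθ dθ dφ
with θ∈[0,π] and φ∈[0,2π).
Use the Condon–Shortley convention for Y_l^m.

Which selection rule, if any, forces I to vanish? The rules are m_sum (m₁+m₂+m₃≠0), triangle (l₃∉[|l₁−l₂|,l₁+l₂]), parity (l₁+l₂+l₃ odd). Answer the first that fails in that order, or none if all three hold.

parity

Σmᵢ = 0  ✓
l₃∈[|l₁−l₂|,l₁+l₂]=[2,8], have l₃=7  ✓
Σlᵢ = 15 ⇒ odd  ✗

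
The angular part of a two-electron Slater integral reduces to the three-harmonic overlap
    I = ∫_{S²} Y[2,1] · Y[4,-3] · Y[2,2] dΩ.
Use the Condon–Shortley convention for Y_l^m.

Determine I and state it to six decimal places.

-0.238414

Checks pass: Σm=0; 8 even; l₃=2∈[2,6].
(2·2+1)(2·4+1)(2·2+1) = 225
Δ: 4! 0! 4! / 9! → 1/630
sum: t=2:+1/16 = 1/16
3j²(2 4 2; 0 0 0) = Δ·Π!·Σ² = 2/35  (sign +1)
sum: t=1:−1/144 = -1/144
3j²(2 4 2; 1 -3 2) = Δ·Π!·Σ² = 1/18  (sign -1)
combine: 4πI² = 225·2/35·1/18 = 5/7
take √, sign -1: I = -0.23841361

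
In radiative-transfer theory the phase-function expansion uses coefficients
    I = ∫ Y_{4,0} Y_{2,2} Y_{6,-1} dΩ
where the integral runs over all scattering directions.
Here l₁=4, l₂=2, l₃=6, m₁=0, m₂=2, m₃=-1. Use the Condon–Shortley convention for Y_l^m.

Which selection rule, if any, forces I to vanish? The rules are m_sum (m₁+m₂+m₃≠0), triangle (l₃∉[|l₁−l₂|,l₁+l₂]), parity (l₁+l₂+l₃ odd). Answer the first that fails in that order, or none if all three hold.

Σmᵢ = 1  ✗
l₃∈[|l₁−l₂|,l₁+l₂]=[2,6], have l₃=6
Σlᵢ = 12 ⇒ even

m_sum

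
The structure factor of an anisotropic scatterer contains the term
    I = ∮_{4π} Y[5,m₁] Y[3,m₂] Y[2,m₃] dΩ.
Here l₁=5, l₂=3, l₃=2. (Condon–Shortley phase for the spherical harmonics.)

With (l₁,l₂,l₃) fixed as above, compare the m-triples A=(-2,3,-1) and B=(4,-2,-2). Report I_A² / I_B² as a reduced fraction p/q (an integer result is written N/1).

Shared (l₁,l₂,l₃)=(5,3,2): N and (l;000)² cancel in I_A²/I_B².
A: Δ = 6!·4!·0!/11! = 1/2310; Racah Σ t=6..6: t=6:+1/4320 = 1/4320; ⇒ 3j(5 3 2; -2 3 -1)² = 1/330, sgn -1
B: Δ = 6!·4!·0!/11! = 1/2310; Racah Σ t=1..1: t=1:−1/2880 = -1/2880; ⇒ 3j(5 3 2; 4 -2 -2)² = 3/55, sgn -1
I_A²/I_B² = (1/330)/(3/55) = 1/18

1/18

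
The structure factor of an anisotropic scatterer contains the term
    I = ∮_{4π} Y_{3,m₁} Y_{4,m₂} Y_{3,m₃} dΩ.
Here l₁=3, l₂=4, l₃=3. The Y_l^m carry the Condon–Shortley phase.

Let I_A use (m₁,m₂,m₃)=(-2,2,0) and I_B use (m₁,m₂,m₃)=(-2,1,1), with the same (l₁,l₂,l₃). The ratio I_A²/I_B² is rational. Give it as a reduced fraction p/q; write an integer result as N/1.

3/32

Same 3,4,3: normalisation and zero-m 3j drop out of the ratio.
A: Δ: 4! 2! 4! / 11! → 1/34650; sum: t=3:−1/72 t=4:+1/96 = -1/288; 3j²(3 4 3; -2 2 0) = Δ·Π!·Σ² = 1/462  (sign +1)
B: Δ: 4! 2! 4! / 11! → 1/34650; sum: t=3:−1/48 t=4:+1/144 = -1/72; 3j²(3 4 3; -2 1 1) = Δ·Π!·Σ² = 16/693  (sign -1)
I_A²/I_B² = (1/462)/(16/693) = 3/32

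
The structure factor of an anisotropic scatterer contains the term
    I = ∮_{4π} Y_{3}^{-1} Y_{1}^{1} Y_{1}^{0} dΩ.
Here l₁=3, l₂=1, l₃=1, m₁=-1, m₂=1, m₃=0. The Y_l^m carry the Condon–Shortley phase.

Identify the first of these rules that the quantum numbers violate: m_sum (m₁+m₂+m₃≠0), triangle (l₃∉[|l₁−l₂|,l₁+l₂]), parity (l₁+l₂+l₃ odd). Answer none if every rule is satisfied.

triangle

azimuthal sum: -1 + 1 + 0 = 0  ✓
2 ≤ 1 ≤ 4 (triangle on l)  ✗
L = 3 + 1 + 1 = 5 (odd)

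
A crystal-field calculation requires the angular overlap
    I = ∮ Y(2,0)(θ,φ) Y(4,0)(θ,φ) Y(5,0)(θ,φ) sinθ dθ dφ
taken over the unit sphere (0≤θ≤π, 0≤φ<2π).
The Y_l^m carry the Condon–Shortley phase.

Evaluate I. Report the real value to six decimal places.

l₁+l₂+l₃=11 is odd: 3j(l;000)=0 ⇒ I=0

0.000000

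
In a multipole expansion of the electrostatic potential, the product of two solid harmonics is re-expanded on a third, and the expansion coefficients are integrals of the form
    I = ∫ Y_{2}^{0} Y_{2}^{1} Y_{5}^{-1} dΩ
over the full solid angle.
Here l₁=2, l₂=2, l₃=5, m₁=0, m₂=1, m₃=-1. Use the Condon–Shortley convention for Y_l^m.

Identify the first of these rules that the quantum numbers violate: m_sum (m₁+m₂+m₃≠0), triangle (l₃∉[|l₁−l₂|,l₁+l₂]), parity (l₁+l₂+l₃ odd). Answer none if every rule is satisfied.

m₁+m₂+m₃ = 0 + 1 − 1 = 0  ✓
triangle: |2−2|=0 ≤ l₃=5 ≤ 2+2=4  ✗
parity: l₁+l₂+l₃ = 9 is odd

triangle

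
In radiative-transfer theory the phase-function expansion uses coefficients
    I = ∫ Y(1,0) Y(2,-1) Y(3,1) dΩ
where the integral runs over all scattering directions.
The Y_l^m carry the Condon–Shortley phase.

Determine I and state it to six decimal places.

m-sum 0 ✓  L=6 even ✓  1≤3≤3 ✓
Π(2lᵢ+1) = 3×5×7 = 105
triangle coeff Δ(1,2,3) = 1/105
Σ_t [0,0]: t=0:+1/4 = 1/4
(3j)²=3/35 [(1 2 3; 0 0 0)], sign=-1
Σ_t [0,0]: t=0:+1/6 = 1/6
(3j)²=8/105 [(1 2 3; 0 -1 1)], sign=+1
⇒ 4πI² = 24/35
I = (-1)√(24/35/(4π)) = -0.23359668

-0.233597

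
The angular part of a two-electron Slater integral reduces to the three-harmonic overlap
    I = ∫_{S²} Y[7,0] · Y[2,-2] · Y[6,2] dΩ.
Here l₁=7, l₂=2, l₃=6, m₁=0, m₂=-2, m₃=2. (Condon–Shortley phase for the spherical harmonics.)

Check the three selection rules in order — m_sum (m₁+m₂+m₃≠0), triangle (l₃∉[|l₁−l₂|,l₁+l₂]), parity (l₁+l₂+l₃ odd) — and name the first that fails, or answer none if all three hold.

m₁+m₂+m₃ = 0 − 2 + 2 = 0  ✓
triangle: |7−2|=5 ≤ l₃=6 ≤ 7+2=9  ✓
parity: l₁+l₂+l₃ = 15 is odd  ✗

parity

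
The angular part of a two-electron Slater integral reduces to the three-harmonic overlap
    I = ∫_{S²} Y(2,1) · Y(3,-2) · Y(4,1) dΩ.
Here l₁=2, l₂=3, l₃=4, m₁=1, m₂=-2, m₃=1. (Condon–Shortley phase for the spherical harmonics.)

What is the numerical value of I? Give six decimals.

0.000000

L=9 odd ⇒ parity kills the (l;000) factor ⇒ I = 0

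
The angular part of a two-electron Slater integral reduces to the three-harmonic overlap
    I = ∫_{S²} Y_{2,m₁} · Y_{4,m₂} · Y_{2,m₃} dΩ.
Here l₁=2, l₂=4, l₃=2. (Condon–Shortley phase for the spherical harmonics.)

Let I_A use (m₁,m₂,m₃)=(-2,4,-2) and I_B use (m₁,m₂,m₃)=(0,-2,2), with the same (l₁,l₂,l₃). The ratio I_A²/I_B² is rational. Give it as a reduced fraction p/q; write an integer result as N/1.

Shared (l₁,l₂,l₃)=(2,4,2): N and (l;000)² cancel in I_A²/I_B².
A: Δ = 4!·0!·4!/9! = 1/630; Racah Σ t=4..4: t=4:+1/576 = 1/576; ⇒ 3j(2 4 2; -2 4 -2)² = 1/9, sgn +1
B: Δ = 4!·0!·4!/9! = 1/630; Racah Σ t=2..2: t=2:+1/96 = 1/96; ⇒ 3j(2 4 2; 0 -2 2)² = 1/42, sgn +1
I_A²/I_B² = (1/9)/(1/42) = 14/3

14/3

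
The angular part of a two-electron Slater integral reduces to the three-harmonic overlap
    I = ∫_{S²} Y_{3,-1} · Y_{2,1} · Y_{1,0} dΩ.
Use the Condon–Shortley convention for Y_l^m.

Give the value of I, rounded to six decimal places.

m-sum 0 ✓  L=6 even ✓  1≤1≤5 ✓
Π(2lᵢ+1) = 7×5×3 = 105
triangle coeff Δ(3,2,1) = 1/105
Σ_t [2,2]: t=2:+1/4 = 1/4
(3j)²=3/35 [(3 2 1; 0 0 0)], sign=-1
Σ_t [3,3]: t=3:−1/6 = -1/6
(3j)²=8/105 [(3 2 1; -1 1 0)], sign=+1
⇒ 4πI² = 24/35
I = (-1)√(24/35/(4π)) = -0.23359668

-0.233597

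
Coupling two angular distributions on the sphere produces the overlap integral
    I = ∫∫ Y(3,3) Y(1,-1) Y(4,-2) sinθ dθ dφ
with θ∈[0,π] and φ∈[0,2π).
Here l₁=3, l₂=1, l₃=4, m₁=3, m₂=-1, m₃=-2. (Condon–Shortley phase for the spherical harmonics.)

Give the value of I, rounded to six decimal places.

Checks pass: Σm=0; 8 even; l₃=4∈[2,4].
(2·3+1)(2·1+1)(2·4+1) = 189
Δ: 0! 6! 2! / 9! → 1/252
sum: t=0:+1/36 = 1/36
3j²(3 1 4; 0 0 0) = Δ·Π!·Σ² = 4/63  (sign +1)
sum: t=0:+1/1440 = 1/1440
3j²(3 1 4; 3 -1 -2) = Δ·Π!·Σ² = 1/252  (sign +1)
combine: 4πI² = 189·4/63·1/252 = 1/21
take √, sign +1: I = 0.06155813

0.061558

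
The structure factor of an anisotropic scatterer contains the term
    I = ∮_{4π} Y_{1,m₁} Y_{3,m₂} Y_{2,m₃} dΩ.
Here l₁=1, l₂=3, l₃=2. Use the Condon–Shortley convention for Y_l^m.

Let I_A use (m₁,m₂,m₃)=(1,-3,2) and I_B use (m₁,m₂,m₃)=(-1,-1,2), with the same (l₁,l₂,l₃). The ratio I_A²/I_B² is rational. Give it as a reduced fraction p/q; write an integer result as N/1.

15/1

Shared (l₁,l₂,l₃)=(1,3,2): N and (l;000)² cancel in I_A²/I_B².
A: Δ = 2!·0!·4!/7! = 1/105; Racah Σ t=0..0: t=0:+1/48 = 1/48; ⇒ 3j(1 3 2; 1 -3 2)² = 1/7, sgn +1
B: Δ = 2!·0!·4!/7! = 1/105; Racah Σ t=2..2: t=2:+1/48 = 1/48; ⇒ 3j(1 3 2; -1 -1 2)² = 1/105, sgn +1
I_A²/I_B² = (1/7)/(1/105) = 15/1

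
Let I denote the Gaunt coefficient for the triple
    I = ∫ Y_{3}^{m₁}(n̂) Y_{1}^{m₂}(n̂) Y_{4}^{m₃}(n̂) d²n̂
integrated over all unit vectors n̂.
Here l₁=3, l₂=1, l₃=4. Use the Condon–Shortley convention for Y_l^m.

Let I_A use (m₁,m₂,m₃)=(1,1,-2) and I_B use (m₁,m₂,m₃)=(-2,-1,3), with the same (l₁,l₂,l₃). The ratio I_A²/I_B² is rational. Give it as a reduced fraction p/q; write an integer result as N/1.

Shared (l₁,l₂,l₃)=(3,1,4): N and (l;000)² cancel in I_A²/I_B².
A: Δ = 0!·6!·2!/9! = 1/252; Racah Σ t=0..0: t=0:+1/96 = 1/96; ⇒ 3j(3 1 4; 1 1 -2)² = 5/84, sgn +1
B: Δ = 0!·6!·2!/9! = 1/252; Racah Σ t=0..0: t=0:+1/240 = 1/240; ⇒ 3j(3 1 4; -2 -1 3)² = 1/12, sgn -1
I_A²/I_B² = (5/84)/(1/12) = 5/7

5/7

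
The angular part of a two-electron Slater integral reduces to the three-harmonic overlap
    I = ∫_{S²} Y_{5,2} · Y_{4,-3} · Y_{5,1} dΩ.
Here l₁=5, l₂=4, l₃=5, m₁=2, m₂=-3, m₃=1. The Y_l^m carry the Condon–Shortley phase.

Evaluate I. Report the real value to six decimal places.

-0.048522

Rules hold: Σm=0, L=14 even, 1≤5≤9.
N = 11·9·11 = 1089
Δ = 4!·6!·4!/15! = 1/3153150
Racah Σ t=0..4: t=0:+1/69120 t=1:−1/1728 t=2:+1/576 t=3:−1/1728 t=4:+1/69120 = 7/11520
⇒ 3j(5 4 5; 0 0 0)² = 2/143, sgn -1
Racah Σ t=0..1: t=0:+1/5184 t=1:−1/6912 = 1/20736
⇒ 3j(5 4 5; 2 -3 1)² = 5/2574, sgn +1
4πI² = N·(3j₀)²·(3jₘ)² = 5/169
I = -1·√(0.0295858/4π) = -0.04852178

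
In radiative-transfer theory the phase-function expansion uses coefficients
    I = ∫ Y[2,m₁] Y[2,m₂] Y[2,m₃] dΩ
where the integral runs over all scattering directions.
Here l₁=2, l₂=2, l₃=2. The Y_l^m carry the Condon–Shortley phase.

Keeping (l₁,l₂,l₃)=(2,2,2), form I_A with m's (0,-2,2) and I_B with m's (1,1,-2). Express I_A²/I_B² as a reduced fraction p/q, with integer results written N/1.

Same 2,2,2: normalisation and zero-m 3j drop out of the ratio.
A: Δ: 2! 2! 2! / 7! → 1/630; sum: t=0:+1/8 = 1/8; 3j²(2 2 2; 0 -2 2) = Δ·Π!·Σ² = 2/35  (sign +1)
B: Δ: 2! 2! 2! / 7! → 1/630; sum: t=1:−1/4 = -1/4; 3j²(2 2 2; 1 1 -2) = Δ·Π!·Σ² = 3/35  (sign -1)
I_A²/I_B² = (2/35)/(3/35) = 2/3

2/3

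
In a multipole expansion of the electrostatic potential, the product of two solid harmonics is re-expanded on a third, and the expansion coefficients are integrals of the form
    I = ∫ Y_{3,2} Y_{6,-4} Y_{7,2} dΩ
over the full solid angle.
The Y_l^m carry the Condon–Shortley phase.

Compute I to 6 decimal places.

Checks pass: Σm=0; 16 even; l₃=7∈[3,9].
(2·3+1)(2·6+1)(2·7+1) = 1365
Δ: 2! 4! 10! / 17! → 1/2042040
sum: t=0:+1/207360 t=1:−1/57600 t=2:+1/207360 = -1/129600
3j²(3 6 7; 0 0 0) = Δ·Π!·Σ² = 168/12155  (sign +1)
sum: t=0:+1/967680 t=1:−1/8709120 = 1/1088640
3j²(3 6 7; 2 -4 2) = Δ·Π!·Σ² = 800/51051  (sign -1)
combine: 4πI² = 1365·168/12155·800/51051 = 134400/454597
take √, sign -1: I = -0.15338448

-0.153384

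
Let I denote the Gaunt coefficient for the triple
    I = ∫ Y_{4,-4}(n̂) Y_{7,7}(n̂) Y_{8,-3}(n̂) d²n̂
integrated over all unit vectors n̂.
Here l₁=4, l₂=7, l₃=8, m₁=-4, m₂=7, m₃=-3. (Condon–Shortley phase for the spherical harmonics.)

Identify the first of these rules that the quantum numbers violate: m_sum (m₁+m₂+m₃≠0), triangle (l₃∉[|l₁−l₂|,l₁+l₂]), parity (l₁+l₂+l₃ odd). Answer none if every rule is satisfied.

parity

Σmᵢ = 0  ✓
l₃∈[|l₁−l₂|,l₁+l₂]=[3,11], have l₃=8  ✓
Σlᵢ = 19 ⇒ odd  ✗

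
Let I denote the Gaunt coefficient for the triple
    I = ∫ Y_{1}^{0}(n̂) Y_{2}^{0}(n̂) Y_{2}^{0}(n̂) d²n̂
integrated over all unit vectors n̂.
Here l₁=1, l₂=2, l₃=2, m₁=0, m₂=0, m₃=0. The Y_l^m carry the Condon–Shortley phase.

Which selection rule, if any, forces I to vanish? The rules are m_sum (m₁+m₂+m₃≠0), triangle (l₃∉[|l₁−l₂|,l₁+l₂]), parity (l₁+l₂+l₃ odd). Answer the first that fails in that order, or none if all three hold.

parity

azimuthal sum: 0 + 0 + 0 = 0  ✓
1 ≤ 2 ≤ 3 (triangle on l)  ✓
L = 1 + 2 + 2 = 5 (odd)  ✗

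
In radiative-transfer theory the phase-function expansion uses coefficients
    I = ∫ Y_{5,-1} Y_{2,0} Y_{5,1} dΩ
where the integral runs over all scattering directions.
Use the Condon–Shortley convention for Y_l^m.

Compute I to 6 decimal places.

-0.145565

m-sum 0 ✓  L=12 even ✓  3≤5≤7 ✓
Π(2lᵢ+1) = 11×5×11 = 605
triangle coeff Δ(5,2,5) = 1/38610
Σ_t [0,2]: t=0:+1/2880 t=1:−1/576 t=2:+1/2880 = -1/960
(3j)²=10/429 [(5 2 5; 0 0 0)], sign=+1
Σ_t [0,2]: t=0:+1/5760 t=1:−1/720 t=2:+1/2304 = -1/1280
(3j)²=27/1430 [(5 2 5; -1 0 1)], sign=-1
⇒ 4πI² = 45/169
I = (-1)√(45/169/(4π)) = -0.14556534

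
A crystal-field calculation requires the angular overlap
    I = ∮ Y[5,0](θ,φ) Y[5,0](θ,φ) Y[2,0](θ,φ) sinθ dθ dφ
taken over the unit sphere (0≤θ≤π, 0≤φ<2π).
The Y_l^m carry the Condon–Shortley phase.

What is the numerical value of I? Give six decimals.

0.161739

m-sum 0 ✓  L=12 even ✓  0≤2≤10 ✓
Π(2lᵢ+1) = 11×11×5 = 605
triangle coeff Δ(5,5,2) = 1/38610
Σ_t [3,5]: t=3:−1/2880 t=4:+1/576 t=5:−1/2880 = 1/960
(3j)²=10/429 [(5 5 2; 0 0 0)], sign=+1
(m-triple is (0,0,0) — same symbol as above.)
⇒ 4πI² = 500/1521
I = (+1)√(500/1521/(4π)) = 0.16173926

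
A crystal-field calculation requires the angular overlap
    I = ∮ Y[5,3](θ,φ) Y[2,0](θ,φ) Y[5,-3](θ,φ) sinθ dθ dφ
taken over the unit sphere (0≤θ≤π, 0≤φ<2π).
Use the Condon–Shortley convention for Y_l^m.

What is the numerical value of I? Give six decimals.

Rules hold: Σm=0, L=12 even, 3≤5≤7.
N = 11·5·11 = 605
Δ = 2!·8!·2!/13! = 1/38610
Racah Σ t=0..2: t=0:+1/2880 t=1:−1/576 t=2:+1/2880 = -1/960
⇒ 3j(5 2 5; 0 0 0)² = 10/429, sgn +1
Racah Σ t=0..2: t=0:+1/5760 t=1:−1/5040 t=2:+1/161280 = -1/53760
⇒ 3j(5 2 5; 3 0 -3)² = 1/4290, sgn -1
4πI² = N·(3j₀)²·(3jₘ)² = 5/1521
I = -1·√(0.00328731/4π) = -0.01617393

-0.016174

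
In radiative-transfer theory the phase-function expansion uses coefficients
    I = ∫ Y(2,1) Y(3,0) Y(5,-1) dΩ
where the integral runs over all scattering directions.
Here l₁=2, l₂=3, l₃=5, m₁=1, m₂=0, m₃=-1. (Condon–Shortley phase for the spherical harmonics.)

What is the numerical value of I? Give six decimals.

Checks pass: Σm=0; 10 even; l₃=5∈[1,5].
(2·2+1)(2·3+1)(2·5+1) = 385
Δ: 0! 4! 6! / 11! → 1/2310
sum: t=0:+1/144 = 1/144
3j²(2 3 5; 0 0 0) = Δ·Π!·Σ² = 10/231  (sign -1)
sum: t=0:+1/216 = 1/216
3j²(2 3 5; 1 0 -1) = Δ·Π!·Σ² = 8/231  (sign +1)
combine: 4πI² = 385·10/231·8/231 = 400/693
take √, sign -1: I = -0.21431790

-0.214318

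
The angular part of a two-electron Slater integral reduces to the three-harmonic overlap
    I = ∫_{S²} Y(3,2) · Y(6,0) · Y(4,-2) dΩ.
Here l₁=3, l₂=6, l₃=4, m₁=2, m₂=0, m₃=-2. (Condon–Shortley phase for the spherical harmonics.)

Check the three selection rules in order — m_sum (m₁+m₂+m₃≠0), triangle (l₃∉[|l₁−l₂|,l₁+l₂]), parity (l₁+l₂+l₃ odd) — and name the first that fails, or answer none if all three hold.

azimuthal sum: 2 + 0 − 2 = 0  ✓
3 ≤ 4 ≤ 9 (triangle on l)  ✓
L = 3 + 6 + 4 = 13 (odd)  ✗

parity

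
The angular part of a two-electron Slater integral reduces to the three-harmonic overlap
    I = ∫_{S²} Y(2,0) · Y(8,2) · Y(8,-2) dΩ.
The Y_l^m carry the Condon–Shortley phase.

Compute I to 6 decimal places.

0.132796

m-sum 0 ✓  L=18 even ✓  6≤8≤10 ✓
Π(2lᵢ+1) = 5×17×17 = 1445
triangle coeff Δ(2,8,8) = 1/348840
Σ_t [0,2]: t=0:+1/116121600 t=1:−1/25401600 t=2:+1/116121600 = -1/45158400
(3j)²=24/1615 [(2 8 8; 0 0 0)], sign=-1
Σ_t [0,2]: t=0:+1/348364800 t=1:−1/43545600 t=2:+1/116121600 = -1/87091200
(3j)²=10/969 [(2 8 8; 0 2 -2)], sign=-1
⇒ 4πI² = 80/361
I = (+1)√(80/361/(4π)) = 0.13279645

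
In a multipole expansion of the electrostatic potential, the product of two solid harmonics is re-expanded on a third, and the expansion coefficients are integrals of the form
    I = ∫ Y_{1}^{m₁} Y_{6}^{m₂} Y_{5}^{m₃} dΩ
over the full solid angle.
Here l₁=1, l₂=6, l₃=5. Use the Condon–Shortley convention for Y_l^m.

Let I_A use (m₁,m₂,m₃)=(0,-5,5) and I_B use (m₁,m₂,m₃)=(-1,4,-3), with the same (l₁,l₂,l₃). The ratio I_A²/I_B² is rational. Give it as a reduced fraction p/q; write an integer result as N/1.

l's match ⇒ only the (l;m) 3-j factors differ between A and B.
A: triangle coeff Δ(1,6,5) = 1/858; Σ_t [1,1]: t=1:−1/3628800 = -1/3628800; (3j)²=1/78 [(1 6 5; 0 -5 5)], sign=-1
B: triangle coeff Δ(1,6,5) = 1/858; Σ_t [2,2]: t=2:+1/161280 = 1/161280; (3j)²=15/286 [(1 6 5; -1 4 -3)], sign=+1
I_A²/I_B² = (1/78)/(15/286) = 11/45

11/45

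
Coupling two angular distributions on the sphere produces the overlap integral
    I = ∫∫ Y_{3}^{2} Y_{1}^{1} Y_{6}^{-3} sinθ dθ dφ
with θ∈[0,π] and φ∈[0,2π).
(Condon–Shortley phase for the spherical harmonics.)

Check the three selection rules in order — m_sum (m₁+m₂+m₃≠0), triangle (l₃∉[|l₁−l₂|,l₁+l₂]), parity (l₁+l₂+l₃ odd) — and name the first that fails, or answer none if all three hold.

azimuthal sum: 2 + 1 − 3 = 0  ✓
2 ≤ 6 ≤ 4 (triangle on l)  ✗
L = 3 + 1 + 6 = 10 (even)

triangle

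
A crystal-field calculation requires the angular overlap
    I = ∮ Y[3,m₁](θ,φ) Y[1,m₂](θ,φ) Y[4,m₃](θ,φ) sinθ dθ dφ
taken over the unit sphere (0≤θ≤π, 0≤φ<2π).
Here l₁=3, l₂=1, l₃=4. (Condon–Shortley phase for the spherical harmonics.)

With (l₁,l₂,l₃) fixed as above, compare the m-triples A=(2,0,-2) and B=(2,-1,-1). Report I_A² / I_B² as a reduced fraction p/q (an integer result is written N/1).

Same 3,1,4: normalisation and zero-m 3j drop out of the ratio.
A: Δ: 0! 6! 2! / 9! → 1/252; sum: t=0:+1/120 = 1/120; 3j²(3 1 4; 2 0 -2) = Δ·Π!·Σ² = 1/21  (sign +1)
B: Δ: 0! 6! 2! / 9! → 1/252; sum: t=0:+1/240 = 1/240; 3j²(3 1 4; 2 -1 -1) = Δ·Π!·Σ² = 1/84  (sign -1)
I_A²/I_B² = (1/21)/(1/84) = 4/1

4/1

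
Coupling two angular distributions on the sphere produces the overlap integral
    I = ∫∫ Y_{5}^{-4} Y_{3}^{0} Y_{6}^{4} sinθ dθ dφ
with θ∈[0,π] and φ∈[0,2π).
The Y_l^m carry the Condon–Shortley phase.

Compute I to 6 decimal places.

-0.139560

Rules hold: Σm=0, L=14 even, 2≤6≤8.
N = 11·7·13 = 1001
Δ = 2!·8!·4!/15! = 1/675675
Racah Σ t=0..2: t=0:+1/8640 t=1:−1/2304 t=2:+1/8640 = -7/34560
⇒ 3j(5 3 6; 0 0 0)² = 7/429, sgn -1
Racah Σ t=1..2: t=1:−1/161280 t=2:+1/60480 = 1/96768
⇒ 3j(5 3 6; -4 0 4)² = 15/1001, sgn +1
4πI² = N·(3j₀)²·(3jₘ)² = 35/143
I = -1·√(0.244755/4π) = -0.13956004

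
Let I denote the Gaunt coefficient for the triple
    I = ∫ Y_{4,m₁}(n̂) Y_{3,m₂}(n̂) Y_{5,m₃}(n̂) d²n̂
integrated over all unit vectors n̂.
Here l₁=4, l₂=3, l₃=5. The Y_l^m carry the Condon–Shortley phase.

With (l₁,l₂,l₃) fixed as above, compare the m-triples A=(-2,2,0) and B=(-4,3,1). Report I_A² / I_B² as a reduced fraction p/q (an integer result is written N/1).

80/7

Same 4,3,5: normalisation and zero-m 3j drop out of the ratio.
A: Δ: 2! 6! 4! / 13! → 1/180180; sum: t=1:−1/2880 t=2:+1/576 = 1/720; 3j²(4 3 5; -2 2 0) = Δ·Π!·Σ² = 80/3003  (sign -1)
B: Δ: 2! 6! 4! / 13! → 1/180180; sum: t=2:+1/34560 = 1/34560; 3j²(4 3 5; -4 3 1) = Δ·Π!·Σ² = 1/429  (sign +1)
I_A²/I_B² = (80/3003)/(1/429) = 80/7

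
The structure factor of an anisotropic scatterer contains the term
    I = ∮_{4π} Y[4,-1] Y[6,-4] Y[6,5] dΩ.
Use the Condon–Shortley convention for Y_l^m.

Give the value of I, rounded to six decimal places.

Rules hold: Σm=0, L=16 even, 2≤6≤10.
N = 9·13·13 = 1521
Δ = 4!·4!·8!/17! = 1/15315300
Racah Σ t=0..4: t=0:+1/829440 t=1:−1/25920 t=2:+1/9216 t=3:−1/25920 t=4:+1/829440 = 7/207360
⇒ 3j(4 6 6; 0 0 0)² = 28/2431, sgn +1
Racah Σ t=1..2: t=1:−1/725760 t=2:+1/967680 = -1/2903040
⇒ 3j(4 6 6; -1 -4 5)² = 5/3094, sgn +1
4πI² = N·(3j₀)²·(3jₘ)² = 90/3179
I = +1·√(0.0283108/4π) = 0.04746473

0.047465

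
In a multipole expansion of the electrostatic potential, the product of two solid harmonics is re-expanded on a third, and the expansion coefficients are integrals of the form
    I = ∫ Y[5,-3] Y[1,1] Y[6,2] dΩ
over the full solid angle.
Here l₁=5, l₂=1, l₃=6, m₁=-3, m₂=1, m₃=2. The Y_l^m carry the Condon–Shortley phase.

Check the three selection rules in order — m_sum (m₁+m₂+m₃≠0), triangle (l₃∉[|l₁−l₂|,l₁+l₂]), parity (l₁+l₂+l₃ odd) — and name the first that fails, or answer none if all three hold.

Σmᵢ = 0  ✓
l₃∈[|l₁−l₂|,l₁+l₂]=[4,6], have l₃=6  ✓
Σlᵢ = 12 ⇒ even  ✓

none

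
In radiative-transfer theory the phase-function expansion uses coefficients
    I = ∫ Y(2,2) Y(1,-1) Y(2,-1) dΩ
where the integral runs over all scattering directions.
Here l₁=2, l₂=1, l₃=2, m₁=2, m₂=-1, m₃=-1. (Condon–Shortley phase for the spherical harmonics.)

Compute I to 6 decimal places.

l₁+l₂+l₃=5 is odd: 3j(l;000)=0 ⇒ I=0

0.000000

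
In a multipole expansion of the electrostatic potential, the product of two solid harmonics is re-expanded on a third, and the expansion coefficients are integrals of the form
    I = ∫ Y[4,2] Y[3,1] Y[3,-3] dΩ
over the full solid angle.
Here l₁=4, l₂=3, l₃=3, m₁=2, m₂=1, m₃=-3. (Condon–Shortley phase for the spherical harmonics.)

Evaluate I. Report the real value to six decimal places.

-0.188451

Checks pass: Σm=0; 10 even; l₃=3∈[1,7].
(2·4+1)(2·3+1)(2·3+1) = 441
Δ: 4! 4! 2! / 11! → 1/34650
sum: t=1:−1/72 t=2:+1/16 t=3:−1/72 = 5/144
3j²(4 3 3; 0 0 0) = Δ·Π!·Σ² = 2/77  (sign -1)
sum: t=2:+1/192 = 1/192
3j²(4 3 3; 2 1 -3) = Δ·Π!·Σ² = 3/77  (sign +1)
combine: 4πI² = 441·2/77·3/77 = 54/121
take √, sign -1: I = -0.18845135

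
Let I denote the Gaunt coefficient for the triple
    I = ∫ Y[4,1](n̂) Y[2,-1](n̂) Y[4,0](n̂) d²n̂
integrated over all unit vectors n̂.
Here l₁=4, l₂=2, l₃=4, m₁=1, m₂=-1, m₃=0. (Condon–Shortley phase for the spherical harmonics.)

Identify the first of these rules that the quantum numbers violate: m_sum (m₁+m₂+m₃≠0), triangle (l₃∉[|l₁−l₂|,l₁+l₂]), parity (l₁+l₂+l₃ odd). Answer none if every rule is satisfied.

none

azimuthal sum: 1 − 1 + 0 = 0  ✓
2 ≤ 4 ≤ 6 (triangle on l)  ✓
L = 4 + 2 + 4 = 10 (even)  ✓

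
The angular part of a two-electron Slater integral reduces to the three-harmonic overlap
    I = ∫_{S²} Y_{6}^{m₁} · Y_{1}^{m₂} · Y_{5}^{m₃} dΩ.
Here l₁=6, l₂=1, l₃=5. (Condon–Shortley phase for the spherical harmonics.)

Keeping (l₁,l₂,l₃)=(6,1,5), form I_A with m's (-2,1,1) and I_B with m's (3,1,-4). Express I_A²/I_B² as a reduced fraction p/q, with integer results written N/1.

28/3

l's match ⇒ only the (l;m) 3-j factors differ between A and B.
A: triangle coeff Δ(6,1,5) = 1/858; Σ_t [2,2]: t=2:+1/34560 = 1/34560; (3j)²=14/429 [(6 1 5; -2 1 1)], sign=+1
B: triangle coeff Δ(6,1,5) = 1/858; Σ_t [2,2]: t=2:+1/725760 = 1/725760; (3j)²=1/286 [(6 1 5; 3 1 -4)], sign=-1
I_A²/I_B² = (14/429)/(1/286) = 28/3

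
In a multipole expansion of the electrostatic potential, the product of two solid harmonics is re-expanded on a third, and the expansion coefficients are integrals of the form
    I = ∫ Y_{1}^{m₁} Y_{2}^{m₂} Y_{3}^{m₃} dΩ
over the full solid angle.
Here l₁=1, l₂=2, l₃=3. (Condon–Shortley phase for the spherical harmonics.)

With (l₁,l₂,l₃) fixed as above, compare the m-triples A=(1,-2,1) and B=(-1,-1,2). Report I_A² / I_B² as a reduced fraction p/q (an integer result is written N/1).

Shared (l₁,l₂,l₃)=(1,2,3): N and (l;000)² cancel in I_A²/I_B².
A: Δ = 0!·2!·4!/7! = 1/105; Racah Σ t=0..0: t=0:+1/48 = 1/48; ⇒ 3j(1 2 3; 1 -2 1)² = 1/105, sgn +1
B: Δ = 0!·2!·4!/7! = 1/105; Racah Σ t=0..0: t=0:+1/12 = 1/12; ⇒ 3j(1 2 3; -1 -1 2)² = 2/21, sgn -1
I_A²/I_B² = (1/105)/(2/21) = 1/10

1/10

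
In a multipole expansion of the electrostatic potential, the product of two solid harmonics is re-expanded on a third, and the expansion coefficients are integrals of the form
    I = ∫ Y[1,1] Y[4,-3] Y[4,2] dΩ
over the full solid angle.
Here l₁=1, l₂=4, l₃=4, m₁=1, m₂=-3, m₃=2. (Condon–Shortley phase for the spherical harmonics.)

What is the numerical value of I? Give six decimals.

0.000000

Σlᵢ=9 odd — θ-integrand is odd under cosθ→−cosθ; I=0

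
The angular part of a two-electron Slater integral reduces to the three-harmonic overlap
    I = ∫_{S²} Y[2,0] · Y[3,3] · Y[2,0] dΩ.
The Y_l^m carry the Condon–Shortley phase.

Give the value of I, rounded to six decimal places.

m-sum = 0 + 3 + 0 = 3 ≠ 0 ⇒ I = 0

0.000000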